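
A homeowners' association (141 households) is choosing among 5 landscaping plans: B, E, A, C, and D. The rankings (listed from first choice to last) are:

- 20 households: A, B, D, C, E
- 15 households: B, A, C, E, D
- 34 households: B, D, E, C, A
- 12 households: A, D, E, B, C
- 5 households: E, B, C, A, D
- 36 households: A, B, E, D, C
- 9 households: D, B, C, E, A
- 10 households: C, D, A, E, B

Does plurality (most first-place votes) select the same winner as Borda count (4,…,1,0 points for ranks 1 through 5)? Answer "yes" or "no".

no

Plurality — first-place votes: B 49, E 5, A 68, C 10, D 9. Winner: A.
Borda — scores: B 418, E 218, A 342, C 152, D 280. Winner: B.
The two methods disagree.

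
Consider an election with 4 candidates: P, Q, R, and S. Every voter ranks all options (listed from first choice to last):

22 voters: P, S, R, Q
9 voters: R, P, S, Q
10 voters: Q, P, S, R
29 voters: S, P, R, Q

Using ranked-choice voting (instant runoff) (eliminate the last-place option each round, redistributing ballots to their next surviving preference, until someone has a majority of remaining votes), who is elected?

Round 1: P 22, Q 10, R 9, S 29. Eliminate R.
Round 2: P 31, Q 10, S 29. Eliminate Q.
Round 3: P 41, S 29. P has a majority.

P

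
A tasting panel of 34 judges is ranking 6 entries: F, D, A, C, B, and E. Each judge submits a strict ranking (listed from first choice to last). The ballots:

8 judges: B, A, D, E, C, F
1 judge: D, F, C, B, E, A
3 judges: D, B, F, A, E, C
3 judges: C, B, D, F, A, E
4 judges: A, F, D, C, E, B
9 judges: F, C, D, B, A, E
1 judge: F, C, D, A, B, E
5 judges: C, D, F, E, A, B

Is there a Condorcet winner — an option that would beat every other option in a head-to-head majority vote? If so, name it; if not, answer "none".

Checking pairwise contests:
D beats F 20–14.
C beats D 18–16.
F beats A 22–12.
F beats C 18–16.
F beats B 20–14.
F beats E 26–8.
Every option loses at least one head-to-head, so there is no Condorcet winner.

none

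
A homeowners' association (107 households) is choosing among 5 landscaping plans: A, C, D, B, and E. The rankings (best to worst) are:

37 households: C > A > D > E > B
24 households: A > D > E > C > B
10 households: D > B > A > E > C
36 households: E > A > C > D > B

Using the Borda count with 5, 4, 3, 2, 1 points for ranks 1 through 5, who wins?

A

A: 37·4 + 24·5 + 10·3 + 36·4 = 442
C: 37·5 + 24·2 + 10·1 + 36·3 = 351
D: 37·3 + 24·4 + 10·5 + 36·2 = 329
B: 37·1 + 24·1 + 10·4 + 36·1 = 137
E: 37·2 + 24·3 + 10·2 + 36·5 = 346
A has the highest Borda score (442).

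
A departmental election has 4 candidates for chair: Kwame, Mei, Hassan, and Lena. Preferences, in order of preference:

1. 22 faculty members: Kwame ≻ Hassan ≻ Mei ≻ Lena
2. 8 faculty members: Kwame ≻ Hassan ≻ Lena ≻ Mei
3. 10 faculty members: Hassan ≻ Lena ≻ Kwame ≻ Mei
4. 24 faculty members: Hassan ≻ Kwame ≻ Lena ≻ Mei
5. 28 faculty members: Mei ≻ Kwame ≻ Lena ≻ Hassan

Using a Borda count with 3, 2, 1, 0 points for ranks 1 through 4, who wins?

Kwame

Kwame: 22·3 + 8·3 + 10·1 + 24·2 + 28·2 = 204
Mei: 22·1 + 8·0 + 10·0 + 24·0 + 28·3 = 106
Hassan: 22·2 + 8·2 + 10·3 + 24·3 + 28·0 = 162
Lena: 22·0 + 8·1 + 10·2 + 24·1 + 28·1 = 80
Kwame has the highest Borda score (204).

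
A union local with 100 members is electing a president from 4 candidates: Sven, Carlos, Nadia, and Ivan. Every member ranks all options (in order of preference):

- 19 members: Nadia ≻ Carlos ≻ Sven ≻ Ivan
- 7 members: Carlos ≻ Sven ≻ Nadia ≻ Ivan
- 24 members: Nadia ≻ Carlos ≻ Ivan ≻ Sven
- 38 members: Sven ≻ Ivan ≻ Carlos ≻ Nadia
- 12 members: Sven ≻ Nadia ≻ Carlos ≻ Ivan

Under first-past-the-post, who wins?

First-place votes: Sven 50, Carlos 7, Nadia 43, Ivan 0.
Sven has the most first-place votes.

Sven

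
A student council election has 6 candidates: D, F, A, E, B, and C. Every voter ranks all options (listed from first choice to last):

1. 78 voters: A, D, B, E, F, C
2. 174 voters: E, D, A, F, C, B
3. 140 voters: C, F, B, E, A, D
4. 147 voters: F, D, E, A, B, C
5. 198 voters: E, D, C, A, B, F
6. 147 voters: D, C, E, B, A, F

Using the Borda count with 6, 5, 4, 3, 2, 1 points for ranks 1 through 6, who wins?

D: 78·5 + 174·5 + 140·1 + 147·5 + 198·5 + 147·6 = 4007
F: 78·2 + 174·3 + 140·5 + 147·6 + 198·1 + 147·1 = 2605
A: 78·6 + 174·4 + 140·2 + 147·3 + 198·3 + 147·2 = 2773
E: 78·3 + 174·6 + 140·3 + 147·4 + 198·6 + 147·4 = 4062
B: 78·4 + 174·1 + 140·4 + 147·2 + 198·2 + 147·3 = 2177
C: 78·1 + 174·2 + 140·6 + 147·1 + 198·4 + 147·5 = 2940
E has the highest Borda score (4062).

E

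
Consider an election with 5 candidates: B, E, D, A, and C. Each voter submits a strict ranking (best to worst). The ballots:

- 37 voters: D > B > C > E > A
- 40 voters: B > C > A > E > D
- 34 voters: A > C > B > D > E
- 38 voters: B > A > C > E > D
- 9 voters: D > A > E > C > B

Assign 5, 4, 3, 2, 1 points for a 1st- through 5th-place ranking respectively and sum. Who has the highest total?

B

B: 37·4 + 40·5 + 34·3 + 38·5 + 9·1 = 649
E: 37·2 + 40·2 + 34·1 + 38·2 + 9·3 = 291
D: 37·5 + 40·1 + 34·2 + 38·1 + 9·5 = 376
A: 37·1 + 40·3 + 34·5 + 38·4 + 9·4 = 515
C: 37·3 + 40·4 + 34·4 + 38·3 + 9·2 = 539
B has the highest Borda score (649).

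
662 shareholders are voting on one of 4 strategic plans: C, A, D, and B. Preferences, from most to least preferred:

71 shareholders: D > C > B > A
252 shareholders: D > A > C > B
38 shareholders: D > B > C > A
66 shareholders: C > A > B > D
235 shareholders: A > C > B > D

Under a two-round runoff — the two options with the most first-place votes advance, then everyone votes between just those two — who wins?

D

Round 1 first-place votes: C 66, A 235, D 361, B 0.
D and A advance.
Runoff: D is preferred to A by 361 voters; A by 301.
D wins the runoff.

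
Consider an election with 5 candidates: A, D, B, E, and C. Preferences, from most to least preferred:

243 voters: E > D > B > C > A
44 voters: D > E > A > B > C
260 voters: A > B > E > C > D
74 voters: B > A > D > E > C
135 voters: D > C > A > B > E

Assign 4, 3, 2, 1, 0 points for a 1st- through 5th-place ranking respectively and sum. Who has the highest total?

B

A: 243·0 + 44·2 + 260·4 + 74·3 + 135·2 = 1620
D: 243·3 + 44·4 + 260·0 + 74·2 + 135·4 = 1593
B: 243·2 + 44·1 + 260·3 + 74·4 + 135·1 = 1741
E: 243·4 + 44·3 + 260·2 + 74·1 + 135·0 = 1698
C: 243·1 + 44·0 + 260·1 + 74·0 + 135·3 = 908
B has the highest Borda score (1741).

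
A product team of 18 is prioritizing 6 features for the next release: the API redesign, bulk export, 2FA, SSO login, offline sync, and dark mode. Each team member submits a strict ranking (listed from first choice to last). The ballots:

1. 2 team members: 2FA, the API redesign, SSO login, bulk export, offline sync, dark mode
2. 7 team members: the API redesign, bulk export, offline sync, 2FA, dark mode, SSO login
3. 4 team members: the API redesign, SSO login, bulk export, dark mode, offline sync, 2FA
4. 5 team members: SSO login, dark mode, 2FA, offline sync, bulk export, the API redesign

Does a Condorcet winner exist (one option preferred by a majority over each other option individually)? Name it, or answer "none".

the API redesign

the API redesign vs bulk export: 13–5 for the API redesign.
the API redesign vs 2FA: 11–7 for the API redesign.
the API redesign vs SSO login: 13–5 for the API redesign.
the API redesign vs offline sync: 13–5 for the API redesign.
the API redesign vs dark mode: 13–5 for the API redesign.
the API redesign beats every other option head-to-head.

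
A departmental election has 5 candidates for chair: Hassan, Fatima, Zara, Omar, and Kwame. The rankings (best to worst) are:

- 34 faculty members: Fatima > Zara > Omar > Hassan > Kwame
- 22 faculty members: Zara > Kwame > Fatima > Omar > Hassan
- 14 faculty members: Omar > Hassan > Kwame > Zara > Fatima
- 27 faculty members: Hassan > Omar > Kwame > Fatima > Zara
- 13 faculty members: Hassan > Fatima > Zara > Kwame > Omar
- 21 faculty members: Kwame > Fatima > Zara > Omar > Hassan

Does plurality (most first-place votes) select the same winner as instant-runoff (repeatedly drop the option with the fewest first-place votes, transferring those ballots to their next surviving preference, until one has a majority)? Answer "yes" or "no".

Plurality — first-place votes: Hassan 40, Fatima 34, Zara 22, Omar 14, Kwame 21. Winner: Hassan.
Instant-runoff — R1 Hassan 40, Fatima 34, Zara 22, Omar 14, Kwame 21 (Omar out); R2 Hassan 54, Fatima 34, Zara 22, Kwame 21 (Kwame out); R3 Hassan 54, Fatima 55, Zara 22 (Zara out); R4 Hassan 54, Fatima 77 (Fatima winner). Winner: Fatima.
The two methods disagree.

no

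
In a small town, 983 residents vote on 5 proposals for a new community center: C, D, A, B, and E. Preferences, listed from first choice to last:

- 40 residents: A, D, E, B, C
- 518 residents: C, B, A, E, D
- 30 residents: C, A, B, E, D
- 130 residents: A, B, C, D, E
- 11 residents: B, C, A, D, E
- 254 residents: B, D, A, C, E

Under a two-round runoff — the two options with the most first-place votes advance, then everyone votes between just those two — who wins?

Round 1 first-place votes: C 548, D 0, A 170, B 265, E 0.
C and B advance.
Runoff: C is preferred to B by 548 voters; B by 435.
C wins the runoff.

C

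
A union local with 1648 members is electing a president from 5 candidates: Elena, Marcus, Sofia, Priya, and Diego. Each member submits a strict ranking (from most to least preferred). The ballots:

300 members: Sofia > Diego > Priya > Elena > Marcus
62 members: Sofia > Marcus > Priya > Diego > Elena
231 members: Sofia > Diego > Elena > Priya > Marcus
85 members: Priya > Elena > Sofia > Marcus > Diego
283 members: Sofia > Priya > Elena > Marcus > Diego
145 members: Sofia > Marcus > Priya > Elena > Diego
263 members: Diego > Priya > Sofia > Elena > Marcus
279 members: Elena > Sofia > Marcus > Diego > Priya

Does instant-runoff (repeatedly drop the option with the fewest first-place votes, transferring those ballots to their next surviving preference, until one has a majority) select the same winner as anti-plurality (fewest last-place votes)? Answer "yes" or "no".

Instant-runoff — R1 Elena 279, Marcus 0, Sofia 1021, Priya 85, Diego 263 (Sofia winner). Winner: Sofia.
Anti-plurality — last-place votes: Elena 62, Marcus 794, Sofia 0, Priya 279, Diego 513. Winner: Sofia.
The two methods agree.

yes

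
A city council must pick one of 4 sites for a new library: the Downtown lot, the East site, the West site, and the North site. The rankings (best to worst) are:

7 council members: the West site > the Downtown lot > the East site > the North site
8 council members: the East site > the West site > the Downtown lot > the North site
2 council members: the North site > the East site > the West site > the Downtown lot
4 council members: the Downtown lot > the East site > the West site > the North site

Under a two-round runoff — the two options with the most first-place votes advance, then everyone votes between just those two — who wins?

the East site

Round 1 first-place votes: the Downtown lot 4, the East site 8, the West site 7, the North site 2.
the East site and the West site advance.
Runoff: the East site is preferred to the West site by 14 voters; the West site by 7.
the East site wins the runoff.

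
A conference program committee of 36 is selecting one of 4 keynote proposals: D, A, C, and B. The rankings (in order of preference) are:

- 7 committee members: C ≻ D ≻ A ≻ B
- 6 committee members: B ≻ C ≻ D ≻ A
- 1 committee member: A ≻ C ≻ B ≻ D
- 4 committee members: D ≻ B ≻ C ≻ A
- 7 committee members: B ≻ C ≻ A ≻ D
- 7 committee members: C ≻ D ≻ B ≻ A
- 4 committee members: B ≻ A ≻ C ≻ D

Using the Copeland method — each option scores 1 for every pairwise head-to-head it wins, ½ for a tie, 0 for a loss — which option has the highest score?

D: beats A; ties B; loses to C → score 1.5.
A: loses to D, C, and B → score 0.
C: beats D and A; loses to B → score 2.
B: beats A and C; ties D → score 2.5.
B has the best pairwise record.

B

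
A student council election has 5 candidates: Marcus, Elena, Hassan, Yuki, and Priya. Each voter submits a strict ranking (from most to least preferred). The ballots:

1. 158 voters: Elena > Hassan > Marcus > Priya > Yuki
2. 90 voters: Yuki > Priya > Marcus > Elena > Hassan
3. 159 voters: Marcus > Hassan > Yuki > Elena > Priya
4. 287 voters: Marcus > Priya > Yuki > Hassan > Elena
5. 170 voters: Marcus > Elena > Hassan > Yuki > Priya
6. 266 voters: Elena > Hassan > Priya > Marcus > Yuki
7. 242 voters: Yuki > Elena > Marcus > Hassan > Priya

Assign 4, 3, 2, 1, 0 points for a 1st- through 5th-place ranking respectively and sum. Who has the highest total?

Marcus: 158·2 + 90·2 + 159·4 + 287·4 + 170·4 + 266·1 + 242·2 = 3710
Elena: 158·4 + 90·1 + 159·1 + 287·0 + 170·3 + 266·4 + 242·3 = 3181
Hassan: 158·3 + 90·0 + 159·3 + 287·1 + 170·2 + 266·3 + 242·1 = 2618
Yuki: 158·0 + 90·4 + 159·2 + 287·2 + 170·1 + 266·0 + 242·4 = 2390
Priya: 158·1 + 90·3 + 159·0 + 287·3 + 170·0 + 266·2 + 242·0 = 1821
Marcus has the highest Borda score (3710).

Marcus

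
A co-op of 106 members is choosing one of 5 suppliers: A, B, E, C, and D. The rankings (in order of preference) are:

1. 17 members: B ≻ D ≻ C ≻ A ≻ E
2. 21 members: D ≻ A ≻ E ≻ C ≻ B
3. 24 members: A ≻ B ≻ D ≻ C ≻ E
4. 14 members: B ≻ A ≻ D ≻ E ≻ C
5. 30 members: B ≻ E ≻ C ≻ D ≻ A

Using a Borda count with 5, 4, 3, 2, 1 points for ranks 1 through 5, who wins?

B

A: 17·2 + 21·4 + 24·5 + 14·4 + 30·1 = 324
B: 17·5 + 21·1 + 24·4 + 14·5 + 30·5 = 422
E: 17·1 + 21·3 + 24·1 + 14·2 + 30·4 = 252
C: 17·3 + 21·2 + 24·2 + 14·1 + 30·3 = 245
D: 17·4 + 21·5 + 24·3 + 14·3 + 30·2 = 347
B has the highest Borda score (422).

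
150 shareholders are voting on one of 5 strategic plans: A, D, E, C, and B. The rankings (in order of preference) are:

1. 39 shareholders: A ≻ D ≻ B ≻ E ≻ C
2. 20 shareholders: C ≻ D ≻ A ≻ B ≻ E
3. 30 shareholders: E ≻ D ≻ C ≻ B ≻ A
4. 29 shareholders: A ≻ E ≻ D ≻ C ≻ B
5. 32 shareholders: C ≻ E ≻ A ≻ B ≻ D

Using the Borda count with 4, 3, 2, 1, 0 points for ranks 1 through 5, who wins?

A

A: 39·4 + 20·2 + 30·0 + 29·4 + 32·2 = 376
D: 39·3 + 20·3 + 30·3 + 29·2 + 32·0 = 325
E: 39·1 + 20·0 + 30·4 + 29·3 + 32·3 = 342
C: 39·0 + 20·4 + 30·2 + 29·1 + 32·4 = 297
B: 39·2 + 20·1 + 30·1 + 29·0 + 32·1 = 160
A has the highest Borda score (376).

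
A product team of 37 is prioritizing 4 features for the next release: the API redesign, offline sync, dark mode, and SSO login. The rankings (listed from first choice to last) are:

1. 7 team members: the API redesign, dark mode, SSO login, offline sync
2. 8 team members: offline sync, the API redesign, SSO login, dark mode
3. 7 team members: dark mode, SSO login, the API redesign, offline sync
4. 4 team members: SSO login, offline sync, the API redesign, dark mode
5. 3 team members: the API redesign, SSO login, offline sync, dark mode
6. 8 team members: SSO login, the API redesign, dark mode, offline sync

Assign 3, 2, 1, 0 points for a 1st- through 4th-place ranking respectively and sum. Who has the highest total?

the API redesign

the API redesign: 7·3 + 8·2 + 7·1 + 4·1 + 3·3 + 8·2 = 73
offline sync: 7·0 + 8·3 + 7·0 + 4·2 + 3·1 + 8·0 = 35
dark mode: 7·2 + 8·0 + 7·3 + 4·0 + 3·0 + 8·1 = 43
SSO login: 7·1 + 8·1 + 7·2 + 4·3 + 3·2 + 8·3 = 71
the API redesign has the highest Borda score (73).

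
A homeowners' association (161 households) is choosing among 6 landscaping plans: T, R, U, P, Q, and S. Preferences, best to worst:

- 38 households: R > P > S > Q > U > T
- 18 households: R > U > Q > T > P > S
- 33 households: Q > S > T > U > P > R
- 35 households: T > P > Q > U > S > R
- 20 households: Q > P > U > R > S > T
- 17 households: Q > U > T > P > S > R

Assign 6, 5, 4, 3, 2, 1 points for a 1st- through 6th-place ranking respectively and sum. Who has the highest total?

T: 38·1 + 18·3 + 33·4 + 35·6 + 20·1 + 17·4 = 522
R: 38·6 + 18·6 + 33·1 + 35·1 + 20·3 + 17·1 = 481
U: 38·2 + 18·5 + 33·3 + 35·3 + 20·4 + 17·5 = 535
P: 38·5 + 18·2 + 33·2 + 35·5 + 20·5 + 17·3 = 618
Q: 38·3 + 18·4 + 33·6 + 35·4 + 20·6 + 17·6 = 746
S: 38·4 + 18·1 + 33·5 + 35·2 + 20·2 + 17·2 = 479
Q has the highest Borda score (746).

Q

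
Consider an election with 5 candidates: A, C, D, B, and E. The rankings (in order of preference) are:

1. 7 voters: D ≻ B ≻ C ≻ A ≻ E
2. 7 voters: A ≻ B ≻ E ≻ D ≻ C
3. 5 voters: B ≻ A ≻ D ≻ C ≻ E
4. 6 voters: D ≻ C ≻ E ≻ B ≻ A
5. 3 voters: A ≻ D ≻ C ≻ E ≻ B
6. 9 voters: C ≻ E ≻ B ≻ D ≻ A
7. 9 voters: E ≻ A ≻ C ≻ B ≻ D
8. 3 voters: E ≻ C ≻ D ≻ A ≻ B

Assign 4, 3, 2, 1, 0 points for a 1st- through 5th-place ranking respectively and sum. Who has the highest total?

C

A: 7·1 + 7·4 + 5·3 + 6·0 + 3·4 + 9·0 + 9·3 + 3·1 = 92
C: 7·2 + 7·0 + 5·1 + 6·3 + 3·2 + 9·4 + 9·2 + 3·3 = 106
D: 7·4 + 7·1 + 5·2 + 6·4 + 3·3 + 9·1 + 9·0 + 3·2 = 93
B: 7·3 + 7·3 + 5·4 + 6·1 + 3·0 + 9·2 + 9·1 + 3·0 = 95
E: 7·0 + 7·2 + 5·0 + 6·2 + 3·1 + 9·3 + 9·4 + 3·4 = 104
C has the highest Borda score (106).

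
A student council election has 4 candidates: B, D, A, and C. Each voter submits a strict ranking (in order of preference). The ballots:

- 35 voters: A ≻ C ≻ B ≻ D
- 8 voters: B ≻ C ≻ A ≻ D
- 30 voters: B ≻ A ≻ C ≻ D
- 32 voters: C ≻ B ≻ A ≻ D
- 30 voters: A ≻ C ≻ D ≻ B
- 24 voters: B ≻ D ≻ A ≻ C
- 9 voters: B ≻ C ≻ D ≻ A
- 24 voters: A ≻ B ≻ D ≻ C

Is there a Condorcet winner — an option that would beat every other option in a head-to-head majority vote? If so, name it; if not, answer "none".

none

Checking pairwise contests:
C beats B 97–95.
B beats D 162–30.
B beats A 103–89.
A beats C 143–49.
Every option loses at least one head-to-head, so there is no Condorcet winner.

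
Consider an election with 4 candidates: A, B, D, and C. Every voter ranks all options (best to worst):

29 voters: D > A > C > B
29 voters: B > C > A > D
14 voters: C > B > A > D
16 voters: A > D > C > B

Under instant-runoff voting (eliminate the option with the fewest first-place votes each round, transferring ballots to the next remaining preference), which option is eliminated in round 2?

Round 1: A 16, B 29, D 29, C 14. Eliminate C.
Round 2: A 16, B 43, D 29. Eliminate A.

A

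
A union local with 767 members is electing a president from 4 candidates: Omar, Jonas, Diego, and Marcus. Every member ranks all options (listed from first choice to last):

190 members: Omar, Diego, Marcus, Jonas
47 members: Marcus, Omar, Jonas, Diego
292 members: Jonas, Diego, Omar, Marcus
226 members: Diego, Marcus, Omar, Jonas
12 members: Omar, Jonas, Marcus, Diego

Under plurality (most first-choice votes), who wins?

First-place votes: Omar 202, Jonas 292, Diego 226, Marcus 47.
Jonas has the most first-place votes.

Jonas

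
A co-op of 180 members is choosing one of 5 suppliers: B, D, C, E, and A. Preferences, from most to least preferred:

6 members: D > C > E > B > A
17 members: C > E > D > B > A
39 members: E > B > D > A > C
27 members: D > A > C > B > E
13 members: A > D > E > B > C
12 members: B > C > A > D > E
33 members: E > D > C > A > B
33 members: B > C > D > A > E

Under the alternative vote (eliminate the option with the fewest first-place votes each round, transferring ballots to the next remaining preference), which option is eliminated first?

Round 1: B 45, D 33, C 17, E 72, A 13. Eliminate A.

A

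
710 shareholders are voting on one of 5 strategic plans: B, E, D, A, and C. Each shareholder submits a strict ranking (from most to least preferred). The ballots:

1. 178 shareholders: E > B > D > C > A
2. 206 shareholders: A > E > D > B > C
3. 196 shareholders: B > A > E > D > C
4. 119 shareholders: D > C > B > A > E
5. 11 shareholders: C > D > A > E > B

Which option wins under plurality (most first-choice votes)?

First-place votes: B 196, E 178, D 119, A 206, C 11.
A has the most first-place votes.

A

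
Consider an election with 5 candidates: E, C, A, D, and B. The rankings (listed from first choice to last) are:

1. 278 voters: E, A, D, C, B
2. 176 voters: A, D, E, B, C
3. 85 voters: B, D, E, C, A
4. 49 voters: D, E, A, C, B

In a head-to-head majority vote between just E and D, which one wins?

D

Voters preferring E to D: 278; preferring D to E: 310.
D wins the head-to-head.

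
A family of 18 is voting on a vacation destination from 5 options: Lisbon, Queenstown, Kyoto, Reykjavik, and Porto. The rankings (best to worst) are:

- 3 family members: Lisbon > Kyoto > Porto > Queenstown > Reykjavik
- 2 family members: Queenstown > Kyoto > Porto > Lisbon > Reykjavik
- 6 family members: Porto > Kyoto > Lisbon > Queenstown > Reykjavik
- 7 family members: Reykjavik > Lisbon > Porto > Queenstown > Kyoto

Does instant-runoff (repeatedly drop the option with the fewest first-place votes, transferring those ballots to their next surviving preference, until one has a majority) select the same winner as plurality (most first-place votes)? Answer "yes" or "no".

no

Instant-runoff — R1 Lisbon 3, Queenstown 2, Kyoto 0, Reykjavik 7, Porto 6 (Kyoto out); R2 Lisbon 3, Queenstown 2, Reykjavik 7, Porto 6 (Queenstown out); R3 Lisbon 3, Reykjavik 7, Porto 8 (Lisbon out); R4 Reykjavik 7, Porto 11 (Porto winner). Winner: Porto.
Plurality — first-place votes: Lisbon 3, Queenstown 2, Kyoto 0, Reykjavik 7, Porto 6. Winner: Reykjavik.
The two methods disagree.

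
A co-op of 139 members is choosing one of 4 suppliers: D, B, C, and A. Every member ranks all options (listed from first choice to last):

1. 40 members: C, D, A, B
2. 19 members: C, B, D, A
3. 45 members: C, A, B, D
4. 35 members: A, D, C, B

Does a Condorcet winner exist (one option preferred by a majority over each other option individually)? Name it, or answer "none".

C vs D: 104–35 for C.
C vs B: 139–0 for C.
C vs A: 104–35 for C.
C beats every other option head-to-head.

C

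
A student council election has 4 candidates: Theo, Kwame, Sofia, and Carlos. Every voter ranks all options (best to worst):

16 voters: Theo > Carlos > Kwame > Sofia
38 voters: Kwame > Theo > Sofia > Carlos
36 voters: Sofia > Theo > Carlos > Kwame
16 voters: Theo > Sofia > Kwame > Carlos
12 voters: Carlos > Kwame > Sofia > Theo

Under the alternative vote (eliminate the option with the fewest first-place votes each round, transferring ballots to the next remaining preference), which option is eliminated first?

Round 1: Theo 32, Kwame 38, Sofia 36, Carlos 12. Eliminate Carlos.

Carlos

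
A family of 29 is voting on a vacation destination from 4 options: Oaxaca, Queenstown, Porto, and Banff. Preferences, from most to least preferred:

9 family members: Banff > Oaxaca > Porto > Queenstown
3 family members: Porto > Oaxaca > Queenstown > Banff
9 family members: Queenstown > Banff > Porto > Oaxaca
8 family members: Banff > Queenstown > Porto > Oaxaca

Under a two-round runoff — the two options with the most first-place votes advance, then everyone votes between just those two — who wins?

Round 1 first-place votes: Oaxaca 0, Queenstown 9, Porto 3, Banff 17.
Banff and Queenstown advance.
Runoff: Banff is preferred to Queenstown by 17 voters; Queenstown by 12.
Banff wins the runoff.

Banff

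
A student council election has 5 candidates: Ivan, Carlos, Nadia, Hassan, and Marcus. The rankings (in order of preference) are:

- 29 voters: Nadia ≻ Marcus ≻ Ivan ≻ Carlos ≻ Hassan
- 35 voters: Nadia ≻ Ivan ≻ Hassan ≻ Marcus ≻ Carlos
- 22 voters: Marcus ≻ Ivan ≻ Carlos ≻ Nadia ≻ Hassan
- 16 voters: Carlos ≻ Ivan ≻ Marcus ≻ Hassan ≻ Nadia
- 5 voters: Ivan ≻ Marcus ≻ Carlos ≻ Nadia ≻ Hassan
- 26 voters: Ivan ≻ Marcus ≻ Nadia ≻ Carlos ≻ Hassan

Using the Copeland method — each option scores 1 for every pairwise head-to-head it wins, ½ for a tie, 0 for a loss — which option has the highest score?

Ivan

Ivan: beats Carlos, Nadia, Hassan, and Marcus → score 4.
Carlos: beats Hassan; loses to Ivan, Nadia, and Marcus → score 1.
Nadia: beats Carlos and Hassan; loses to Ivan and Marcus → score 2.
Hassan: loses to Ivan, Carlos, Nadia, and Marcus → score 0.
Marcus: beats Carlos, Nadia, and Hassan; loses to Ivan → score 3.
Ivan has the best pairwise record.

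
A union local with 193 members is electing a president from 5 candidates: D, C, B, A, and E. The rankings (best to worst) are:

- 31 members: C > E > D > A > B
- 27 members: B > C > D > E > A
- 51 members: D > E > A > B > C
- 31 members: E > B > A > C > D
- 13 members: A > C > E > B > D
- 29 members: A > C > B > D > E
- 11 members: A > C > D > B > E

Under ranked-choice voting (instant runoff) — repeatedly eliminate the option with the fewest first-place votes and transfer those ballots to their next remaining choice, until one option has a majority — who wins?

Round 1: D 51, C 31, B 27, A 53, E 31. Eliminate B.
Round 2: D 51, C 58, A 53, E 31. Eliminate E.
Round 3: D 51, C 58, A 84. Eliminate D.
Round 4: C 58, A 135. A has a majority.

A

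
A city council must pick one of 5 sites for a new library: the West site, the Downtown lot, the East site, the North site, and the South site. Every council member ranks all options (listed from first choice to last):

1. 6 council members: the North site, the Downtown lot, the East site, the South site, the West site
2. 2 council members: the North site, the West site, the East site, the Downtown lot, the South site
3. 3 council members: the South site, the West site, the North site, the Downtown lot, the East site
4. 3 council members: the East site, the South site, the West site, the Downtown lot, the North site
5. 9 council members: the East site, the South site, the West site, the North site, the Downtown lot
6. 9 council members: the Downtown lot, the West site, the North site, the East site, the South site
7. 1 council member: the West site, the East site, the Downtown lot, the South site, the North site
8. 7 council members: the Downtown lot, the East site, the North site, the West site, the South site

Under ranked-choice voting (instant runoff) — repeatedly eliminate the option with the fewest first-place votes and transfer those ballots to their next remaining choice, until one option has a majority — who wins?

Round 1: the West site 1, the Downtown lot 16, the East site 12, the North site 8, the South site 3. Eliminate the West site.
Round 2: the Downtown lot 16, the East site 13, the North site 8, the South site 3. Eliminate the South site.
Round 3: the Downtown lot 16, the East site 13, the North site 11. Eliminate the North site.
Round 4: the Downtown lot 25, the East site 15. The Downtown lot has a majority.

the Downtown lot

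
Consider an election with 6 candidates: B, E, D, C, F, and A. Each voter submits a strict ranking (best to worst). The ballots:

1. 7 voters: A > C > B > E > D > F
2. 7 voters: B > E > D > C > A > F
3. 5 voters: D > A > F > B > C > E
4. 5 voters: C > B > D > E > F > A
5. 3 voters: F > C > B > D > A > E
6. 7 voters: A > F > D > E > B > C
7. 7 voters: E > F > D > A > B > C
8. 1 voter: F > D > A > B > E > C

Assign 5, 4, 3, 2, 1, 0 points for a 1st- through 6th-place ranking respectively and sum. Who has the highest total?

D

B: 7·3 + 7·5 + 5·2 + 5·4 + 3·3 + 7·1 + 7·1 + 1·2 = 111
E: 7·2 + 7·4 + 5·0 + 5·2 + 3·0 + 7·2 + 7·5 + 1·1 = 102
D: 7·1 + 7·3 + 5·5 + 5·3 + 3·2 + 7·3 + 7·3 + 1·4 = 120
C: 7·4 + 7·2 + 5·1 + 5·5 + 3·4 + 7·0 + 7·0 + 1·0 = 84
F: 7·0 + 7·0 + 5·3 + 5·1 + 3·5 + 7·4 + 7·4 + 1·5 = 96
A: 7·5 + 7·1 + 5·4 + 5·0 + 3·1 + 7·5 + 7·2 + 1·3 = 117
D has the highest Borda score (120).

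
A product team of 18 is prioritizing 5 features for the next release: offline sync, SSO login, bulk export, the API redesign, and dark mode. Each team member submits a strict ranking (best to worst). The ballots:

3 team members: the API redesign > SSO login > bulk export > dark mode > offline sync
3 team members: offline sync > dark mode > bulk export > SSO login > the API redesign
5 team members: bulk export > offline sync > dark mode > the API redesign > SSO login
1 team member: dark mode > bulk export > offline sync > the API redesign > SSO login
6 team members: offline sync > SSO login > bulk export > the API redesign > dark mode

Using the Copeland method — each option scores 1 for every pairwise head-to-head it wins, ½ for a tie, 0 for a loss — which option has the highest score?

offline sync: beats SSO login, the API redesign, and dark mode; ties bulk export → score 3.5.
SSO login: ties bulk export, the API redesign, and dark mode; loses to offline sync → score 1.5.
bulk export: beats the API redesign and dark mode; ties offline sync and SSO login → score 3.
the API redesign: ties SSO login and dark mode; loses to offline sync and bulk export → score 1.
dark mode: ties SSO login and the API redesign; loses to offline sync and bulk export → score 1.
offline sync has the best pairwise record.

offline sync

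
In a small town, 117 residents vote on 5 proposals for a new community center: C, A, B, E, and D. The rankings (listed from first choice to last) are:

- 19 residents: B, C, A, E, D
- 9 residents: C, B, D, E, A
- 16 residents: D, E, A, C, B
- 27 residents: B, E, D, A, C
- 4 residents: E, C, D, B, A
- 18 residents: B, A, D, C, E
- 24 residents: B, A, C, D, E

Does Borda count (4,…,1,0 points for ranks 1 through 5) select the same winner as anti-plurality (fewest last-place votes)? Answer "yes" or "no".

Borda — scores: C 187, A 223, B 383, E 173, D 204. Winner: B.
Anti-plurality — last-place votes: C 27, A 13, B 16, E 42, D 19. Winner: A.
The two methods disagree.

no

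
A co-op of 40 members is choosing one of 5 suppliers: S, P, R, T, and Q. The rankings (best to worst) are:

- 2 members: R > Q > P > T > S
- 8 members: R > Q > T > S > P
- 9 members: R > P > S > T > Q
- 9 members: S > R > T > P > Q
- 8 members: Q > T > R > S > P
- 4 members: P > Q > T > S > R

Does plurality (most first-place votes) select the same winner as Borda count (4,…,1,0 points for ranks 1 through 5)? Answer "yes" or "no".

Plurality — first-place votes: S 9, P 4, R 19, T 0, Q 8. Winner: R.
Borda — scores: S 74, P 56, R 119, T 77, Q 74. Winner: R.
The two methods agree.

yes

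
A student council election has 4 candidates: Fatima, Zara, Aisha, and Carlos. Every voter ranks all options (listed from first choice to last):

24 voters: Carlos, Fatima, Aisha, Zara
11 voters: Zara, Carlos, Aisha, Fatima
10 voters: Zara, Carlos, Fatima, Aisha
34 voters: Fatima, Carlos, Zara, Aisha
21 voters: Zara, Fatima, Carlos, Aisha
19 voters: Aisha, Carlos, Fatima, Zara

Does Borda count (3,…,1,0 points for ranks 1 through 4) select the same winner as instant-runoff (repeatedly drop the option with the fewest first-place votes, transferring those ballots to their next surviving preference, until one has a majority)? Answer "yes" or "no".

Borda — scores: Fatima 221, Zara 160, Aisha 92, Carlos 241. Winner: Carlos.
Instant-runoff — R1 Fatima 34, Zara 42, Aisha 19, Carlos 24 (Aisha out); R2 Fatima 34, Zara 42, Carlos 43 (Fatima out); R3 Zara 42, Carlos 77 (Carlos winner). Winner: Carlos.
The two methods agree.

yes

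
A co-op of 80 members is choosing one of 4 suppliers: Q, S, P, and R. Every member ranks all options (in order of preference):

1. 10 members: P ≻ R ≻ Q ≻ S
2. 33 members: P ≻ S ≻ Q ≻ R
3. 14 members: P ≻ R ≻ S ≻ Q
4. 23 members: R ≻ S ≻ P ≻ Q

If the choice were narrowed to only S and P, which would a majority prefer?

Voters preferring S to P: 23; preferring P to S: 57.
P wins the head-to-head.

P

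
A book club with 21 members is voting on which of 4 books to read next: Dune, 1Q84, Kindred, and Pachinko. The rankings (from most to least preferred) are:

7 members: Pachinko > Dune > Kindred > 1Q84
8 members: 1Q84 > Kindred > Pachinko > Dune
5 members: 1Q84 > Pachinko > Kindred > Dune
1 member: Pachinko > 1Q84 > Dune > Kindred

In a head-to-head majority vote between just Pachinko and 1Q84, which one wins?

1Q84

Voters preferring Pachinko to 1Q84: 8; preferring 1Q84 to Pachinko: 13.
1Q84 wins the head-to-head.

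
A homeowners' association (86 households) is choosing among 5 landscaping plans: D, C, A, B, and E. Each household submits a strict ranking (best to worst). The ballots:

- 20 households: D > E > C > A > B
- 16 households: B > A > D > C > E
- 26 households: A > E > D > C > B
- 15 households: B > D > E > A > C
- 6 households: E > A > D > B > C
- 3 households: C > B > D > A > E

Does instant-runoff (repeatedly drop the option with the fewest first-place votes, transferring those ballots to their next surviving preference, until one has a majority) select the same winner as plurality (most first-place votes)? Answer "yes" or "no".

no

Instant-runoff — R1 D 20, C 3, A 26, B 31, E 6 (C out); R2 D 20, A 26, B 34, E 6 (E out); R3 D 20, A 32, B 34 (D out); R4 A 52, B 34 (A winner). Winner: A.
Plurality — first-place votes: D 20, C 3, A 26, B 31, E 6. Winner: B.
The two methods disagree.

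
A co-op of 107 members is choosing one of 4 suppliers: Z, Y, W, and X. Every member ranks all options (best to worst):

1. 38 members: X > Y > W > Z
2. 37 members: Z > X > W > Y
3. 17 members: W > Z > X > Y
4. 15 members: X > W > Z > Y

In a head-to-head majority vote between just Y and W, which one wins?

W

Voters preferring Y to W: 38; preferring W to Y: 69.
W wins the head-to-head.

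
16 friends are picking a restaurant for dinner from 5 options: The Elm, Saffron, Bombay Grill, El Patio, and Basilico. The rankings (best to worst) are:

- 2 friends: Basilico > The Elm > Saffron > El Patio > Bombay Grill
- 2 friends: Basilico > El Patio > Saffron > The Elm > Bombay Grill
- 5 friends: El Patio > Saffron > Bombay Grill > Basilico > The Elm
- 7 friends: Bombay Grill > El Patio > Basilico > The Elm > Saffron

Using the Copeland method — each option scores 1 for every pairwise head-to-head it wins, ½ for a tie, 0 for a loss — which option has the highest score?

El Patio

The Elm: beats Saffron; loses to Bombay Grill, El Patio, and Basilico → score 1.
Saffron: beats Bombay Grill; loses to The Elm, El Patio, and Basilico → score 1.
Bombay Grill: beats The Elm and Basilico; loses to Saffron and El Patio → score 2.
El Patio: beats The Elm, Saffron, Bombay Grill, and Basilico → score 4.
Basilico: beats The Elm and Saffron; loses to Bombay Grill and El Patio → score 2.
El Patio has the best pairwise record.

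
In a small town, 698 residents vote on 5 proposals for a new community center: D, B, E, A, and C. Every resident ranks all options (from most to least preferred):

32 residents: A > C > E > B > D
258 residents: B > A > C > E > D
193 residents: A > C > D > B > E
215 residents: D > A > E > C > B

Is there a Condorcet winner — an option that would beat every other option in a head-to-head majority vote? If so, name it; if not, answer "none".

A vs D: 483–215 for A.
A vs B: 440–258 for A.
A vs E: 698–0 for A.
A vs C: 698–0 for A.
A beats every other option head-to-head.

A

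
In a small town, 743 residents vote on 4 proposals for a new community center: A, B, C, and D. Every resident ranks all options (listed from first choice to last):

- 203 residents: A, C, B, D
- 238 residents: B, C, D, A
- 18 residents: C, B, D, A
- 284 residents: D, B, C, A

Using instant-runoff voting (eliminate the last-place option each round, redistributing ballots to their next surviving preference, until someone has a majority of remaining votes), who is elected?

B

Round 1: A 203, B 238, C 18, D 284. Eliminate C.
Round 2: A 203, B 256, D 284. Eliminate A.
Round 3: B 459, D 284. B has a majority.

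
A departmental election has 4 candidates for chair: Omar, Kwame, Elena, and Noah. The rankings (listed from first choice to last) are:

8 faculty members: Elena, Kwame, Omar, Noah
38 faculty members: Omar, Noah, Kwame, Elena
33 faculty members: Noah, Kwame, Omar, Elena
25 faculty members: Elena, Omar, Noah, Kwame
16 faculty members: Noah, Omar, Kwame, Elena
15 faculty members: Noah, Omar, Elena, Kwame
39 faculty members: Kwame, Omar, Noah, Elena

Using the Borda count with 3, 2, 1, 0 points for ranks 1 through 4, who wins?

Omar: 8·1 + 38·3 + 33·1 + 25·2 + 16·2 + 15·2 + 39·2 = 345
Kwame: 8·2 + 38·1 + 33·2 + 25·0 + 16·1 + 15·0 + 39·3 = 253
Elena: 8·3 + 38·0 + 33·0 + 25·3 + 16·0 + 15·1 + 39·0 = 114
Noah: 8·0 + 38·2 + 33·3 + 25·1 + 16·3 + 15·3 + 39·1 = 332
Omar has the highest Borda score (345).

Omar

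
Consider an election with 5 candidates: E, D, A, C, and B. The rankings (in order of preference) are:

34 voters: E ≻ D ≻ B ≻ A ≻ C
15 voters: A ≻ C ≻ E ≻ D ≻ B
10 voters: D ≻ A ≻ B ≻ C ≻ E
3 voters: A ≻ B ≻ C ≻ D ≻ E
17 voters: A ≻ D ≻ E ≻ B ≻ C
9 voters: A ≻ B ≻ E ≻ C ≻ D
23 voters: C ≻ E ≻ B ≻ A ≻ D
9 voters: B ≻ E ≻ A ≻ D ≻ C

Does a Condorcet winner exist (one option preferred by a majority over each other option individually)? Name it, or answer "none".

E

E vs D: 90–30 for E.
E vs A: 66–54 for E.
E vs C: 69–51 for E.
E vs B: 89–31 for E.
E beats every other option head-to-head.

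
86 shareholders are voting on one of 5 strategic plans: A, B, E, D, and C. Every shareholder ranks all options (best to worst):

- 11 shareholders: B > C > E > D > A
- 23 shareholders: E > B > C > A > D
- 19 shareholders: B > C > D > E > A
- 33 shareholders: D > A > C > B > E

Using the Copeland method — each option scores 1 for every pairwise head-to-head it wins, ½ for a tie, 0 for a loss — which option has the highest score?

B

A: loses to B, E, D, and C → score 0.
B: beats A, E, D, and C → score 4.
E: beats A; loses to B, D, and C → score 1.
D: beats A and E; loses to B and C → score 2.
C: beats A, E, and D; loses to B → score 3.
B has the best pairwise record.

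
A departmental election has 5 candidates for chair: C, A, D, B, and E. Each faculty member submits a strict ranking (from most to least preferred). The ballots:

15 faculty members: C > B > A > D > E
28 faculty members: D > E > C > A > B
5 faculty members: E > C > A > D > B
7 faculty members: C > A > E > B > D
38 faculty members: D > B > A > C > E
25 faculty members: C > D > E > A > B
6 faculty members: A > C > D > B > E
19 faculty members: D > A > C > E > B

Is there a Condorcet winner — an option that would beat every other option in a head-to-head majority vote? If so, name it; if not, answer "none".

D

D vs C: 85–58 for D.
D vs A: 110–33 for D.
D vs B: 121–22 for D.
D vs E: 131–12 for D.
D beats every other option head-to-head.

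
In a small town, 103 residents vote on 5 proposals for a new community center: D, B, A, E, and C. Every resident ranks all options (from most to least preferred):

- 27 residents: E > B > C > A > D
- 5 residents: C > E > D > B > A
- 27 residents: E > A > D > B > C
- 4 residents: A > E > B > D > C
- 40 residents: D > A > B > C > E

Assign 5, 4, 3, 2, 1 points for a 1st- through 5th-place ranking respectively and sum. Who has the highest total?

D: 27·1 + 5·3 + 27·3 + 4·2 + 40·5 = 331
B: 27·4 + 5·2 + 27·2 + 4·3 + 40·3 = 304
A: 27·2 + 5·1 + 27·4 + 4·5 + 40·4 = 347
E: 27·5 + 5·4 + 27·5 + 4·4 + 40·1 = 346
C: 27·3 + 5·5 + 27·1 + 4·1 + 40·2 = 217
A has the highest Borda score (347).

A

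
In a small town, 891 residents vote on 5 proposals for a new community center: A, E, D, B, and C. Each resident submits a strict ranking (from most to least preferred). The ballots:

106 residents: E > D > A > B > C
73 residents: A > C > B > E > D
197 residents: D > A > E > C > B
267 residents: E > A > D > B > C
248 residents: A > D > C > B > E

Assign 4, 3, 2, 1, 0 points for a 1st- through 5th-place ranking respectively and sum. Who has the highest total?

A: 106·2 + 73·4 + 197·3 + 267·3 + 248·4 = 2888
E: 106·4 + 73·1 + 197·2 + 267·4 + 248·0 = 1959
D: 106·3 + 73·0 + 197·4 + 267·2 + 248·3 = 2384
B: 106·1 + 73·2 + 197·0 + 267·1 + 248·1 = 767
C: 106·0 + 73·3 + 197·1 + 267·0 + 248·2 = 912
A has the highest Borda score (2888).

A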